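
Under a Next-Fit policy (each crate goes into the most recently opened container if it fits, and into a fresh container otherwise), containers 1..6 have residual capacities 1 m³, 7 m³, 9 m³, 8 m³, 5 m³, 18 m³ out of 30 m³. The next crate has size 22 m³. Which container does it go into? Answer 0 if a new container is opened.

0

Next-Fit only looks at container 6, which has 18 m³ free.
22 m³ does not fit, so a new container is opened.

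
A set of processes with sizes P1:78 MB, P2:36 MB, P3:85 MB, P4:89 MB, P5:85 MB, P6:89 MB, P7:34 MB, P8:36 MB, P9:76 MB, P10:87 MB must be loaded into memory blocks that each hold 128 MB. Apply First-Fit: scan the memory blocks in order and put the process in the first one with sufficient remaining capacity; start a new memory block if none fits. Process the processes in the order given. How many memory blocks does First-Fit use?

7 memory blocks

memory block 1: place P1 (78 MB), 50 MB left
memory block 1: place P2 (36 MB), 14 MB left
memory block 2: place P3 (85 MB), 43 MB left
memory block 3: place P4 (89 MB), 39 MB left
memory block 4: place P5 (85 MB), 43 MB left
memory block 5: place P6 (89 MB), 39 MB left
memory block 2: place P7 (34 MB), 9 MB left
memory block 3: place P8 (36 MB), 3 MB left
memory block 6: place P9 (76 MB), 52 MB left
memory block 7: place P10 (87 MB), 41 MB left
Final memory blocks: [78,36] [85,34] [89,36] [85] [89] [76] [87].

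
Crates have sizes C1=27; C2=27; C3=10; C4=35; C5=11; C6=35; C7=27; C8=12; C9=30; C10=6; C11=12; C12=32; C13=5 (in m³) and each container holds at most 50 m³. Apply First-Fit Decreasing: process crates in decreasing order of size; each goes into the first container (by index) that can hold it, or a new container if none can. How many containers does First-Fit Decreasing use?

7

Sorted descending: 35, 35, 32, 30, 27, 27, 27, 12, 12, 11, 10, 6, 5.
35 m³ → container 1 (remaining 15 m³)
35 m³ → container 2 (remaining 15 m³)
32 m³ → container 3 (remaining 18 m³)
30 m³ → container 4 (remaining 20 m³)
27 m³ → container 5 (remaining 23 m³)
27 m³ → container 6 (remaining 23 m³)
27 m³ → container 7 (remaining 23 m³)
12 m³ → container 1 (remaining 3 m³)
12 m³ → container 2 (remaining 3 m³)
11 m³ → container 3 (remaining 7 m³)
10 m³ → container 4 (remaining 10 m³)
6 m³ → container 3 (remaining 1 m³)
5 m³ → container 4 (remaining 5 m³)
Final containers: [35,12] [35,12] [32,11,6] [30,10,5] [27] [27] [27].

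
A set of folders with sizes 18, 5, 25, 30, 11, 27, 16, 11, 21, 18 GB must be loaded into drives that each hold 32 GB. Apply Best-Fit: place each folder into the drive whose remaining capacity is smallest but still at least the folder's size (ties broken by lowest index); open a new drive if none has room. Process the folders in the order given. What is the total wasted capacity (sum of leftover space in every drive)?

drive 1: place 18 GB, 14 GB left
drive 1: place 5 GB, 9 GB left
drive 2: place 25 GB, 7 GB left
drive 3: place 30 GB, 2 GB left
drive 4: place 11 GB, 21 GB left
drive 5: place 27 GB, 5 GB left
drive 4: place 16 GB, 5 GB left
drive 6: place 11 GB, 21 GB left
drive 6: place 21 GB, 0 GB left
drive 7: place 18 GB, 14 GB left
7 drives × 32 GB = 224 GB; used 182 GB; unused 42 GB.

42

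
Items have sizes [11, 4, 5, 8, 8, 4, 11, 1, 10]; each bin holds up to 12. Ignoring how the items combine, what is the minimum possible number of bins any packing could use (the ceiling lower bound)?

6

Total size = 11 + 4 + 5 + 8 + 8 + 4 + 11 + 1 + 10 = 62.
⌈62 / 12⌉ = 6.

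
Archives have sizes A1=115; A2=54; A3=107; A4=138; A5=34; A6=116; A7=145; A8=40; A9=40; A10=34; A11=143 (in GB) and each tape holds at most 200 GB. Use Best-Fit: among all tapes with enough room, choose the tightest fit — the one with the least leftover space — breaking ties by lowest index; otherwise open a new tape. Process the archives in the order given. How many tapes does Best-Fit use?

6 tapes

tape 1: place A1 (115 GB), 85 GB left
tape 1: place A2 (54 GB), 31 GB left
tape 2: place A3 (107 GB), 93 GB left
tape 3: place A4 (138 GB), 62 GB left
tape 3: place A5 (34 GB), 28 GB left
tape 4: place A6 (116 GB), 84 GB left
tape 5: place A7 (145 GB), 55 GB left
tape 5: place A8 (40 GB), 15 GB left
tape 4: place A9 (40 GB), 44 GB left
tape 4: place A10 (34 GB), 10 GB left
tape 6: place A11 (143 GB), 57 GB left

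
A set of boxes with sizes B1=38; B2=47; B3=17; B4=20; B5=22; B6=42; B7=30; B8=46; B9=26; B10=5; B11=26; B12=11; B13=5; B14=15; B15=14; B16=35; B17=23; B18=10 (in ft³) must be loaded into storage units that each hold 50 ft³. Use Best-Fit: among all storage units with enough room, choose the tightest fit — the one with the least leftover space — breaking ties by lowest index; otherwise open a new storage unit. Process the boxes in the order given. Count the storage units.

10

B1 (38 ft³) → storage unit 1 (remaining 12 ft³)
B2 (47 ft³) → storage unit 2 (remaining 3 ft³)
B3 (17 ft³) → storage unit 3 (remaining 33 ft³)
B4 (20 ft³) → storage unit 3 (remaining 13 ft³)
B5 (22 ft³) → storage unit 4 (remaining 28 ft³)
B6 (42 ft³) → storage unit 5 (remaining 8 ft³)
B7 (30 ft³) → storage unit 6 (remaining 20 ft³)
B8 (46 ft³) → storage unit 7 (remaining 4 ft³)
B9 (26 ft³) → storage unit 4 (remaining 2 ft³)
B10 (5 ft³) → storage unit 5 (remaining 3 ft³)
B11 (26 ft³) → storage unit 8 (remaining 24 ft³)
B12 (11 ft³) → storage unit 1 (remaining 1 ft³)
B13 (5 ft³) → storage unit 3 (remaining 8 ft³)
B14 (15 ft³) → storage unit 6 (remaining 5 ft³)
B15 (14 ft³) → storage unit 8 (remaining 10 ft³)
B16 (35 ft³) → storage unit 9 (remaining 15 ft³)
B17 (23 ft³) → storage unit 10 (remaining 27 ft³)
B18 (10 ft³) → storage unit 8 (remaining 0 ft³)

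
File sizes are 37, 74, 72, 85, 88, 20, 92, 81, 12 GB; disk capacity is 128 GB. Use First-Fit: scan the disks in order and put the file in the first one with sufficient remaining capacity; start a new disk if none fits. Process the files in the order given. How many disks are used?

6

disk 1: place 37 GB, 91 GB left
disk 1: place 74 GB, 17 GB left
disk 2: place 72 GB, 56 GB left
disk 3: place 85 GB, 43 GB left
disk 4: place 88 GB, 40 GB left
disk 2: place 20 GB, 36 GB left
disk 5: place 92 GB, 36 GB left
disk 6: place 81 GB, 47 GB left
disk 1: place 12 GB, 5 GB left
Final disks: [37,74,12] [72,20] [85] [88] [92] [81].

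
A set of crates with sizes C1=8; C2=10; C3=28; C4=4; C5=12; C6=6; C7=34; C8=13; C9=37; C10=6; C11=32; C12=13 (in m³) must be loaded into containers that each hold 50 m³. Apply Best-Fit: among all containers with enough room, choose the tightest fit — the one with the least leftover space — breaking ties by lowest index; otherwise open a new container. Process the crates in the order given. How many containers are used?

C1 (8 m³) → container 1 (remaining 42 m³)
C2 (10 m³) → container 1 (remaining 32 m³)
C3 (28 m³) → container 1 (remaining 4 m³)
C4 (4 m³) → container 1 (remaining 0 m³)
C5 (12 m³) → container 2 (remaining 38 m³)
C6 (6 m³) → container 2 (remaining 32 m³)
C7 (34 m³) → container 3 (remaining 16 m³)
C8 (13 m³) → container 3 (remaining 3 m³)
C9 (37 m³) → container 4 (remaining 13 m³)
C10 (6 m³) → container 4 (remaining 7 m³)
C11 (32 m³) → container 2 (remaining 0 m³)
C12 (13 m³) → container 5 (remaining 37 m³)
Final containers: [8,10,28,4] [12,6,32] [34,13] [37,6] [13].

5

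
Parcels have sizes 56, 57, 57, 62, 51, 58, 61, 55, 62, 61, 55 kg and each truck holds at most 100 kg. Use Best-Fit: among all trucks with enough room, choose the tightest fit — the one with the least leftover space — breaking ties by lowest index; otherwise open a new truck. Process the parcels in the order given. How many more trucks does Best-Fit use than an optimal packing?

Best-Fit: [56] [57] [57] [62] [51] [58] [61] [55] [62] [61] [55] → 11 trucks.
11 parcels exceed 50 kg (half the capacity), and no two of those can share a truck, so at least 11 trucks are needed.
So 11 is already optimal.

0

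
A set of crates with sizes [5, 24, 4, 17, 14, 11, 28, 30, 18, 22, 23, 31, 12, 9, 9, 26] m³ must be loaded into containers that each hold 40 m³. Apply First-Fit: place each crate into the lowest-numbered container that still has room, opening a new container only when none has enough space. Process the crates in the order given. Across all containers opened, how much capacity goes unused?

5 m³ → container 1 (remaining 35 m³)
24 m³ → container 1 (remaining 11 m³)
4 m³ → container 1 (remaining 7 m³)
17 m³ → container 2 (remaining 23 m³)
14 m³ → container 2 (remaining 9 m³)
11 m³ → container 3 (remaining 29 m³)
28 m³ → container 3 (remaining 1 m³)
30 m³ → container 4 (remaining 10 m³)
18 m³ → container 5 (remaining 22 m³)
22 m³ → container 5 (remaining 0 m³)
23 m³ → container 6 (remaining 17 m³)
31 m³ → container 7 (remaining 9 m³)
12 m³ → container 6 (remaining 5 m³)
9 m³ → container 2 (remaining 0 m³)
9 m³ → container 4 (remaining 1 m³)
26 m³ → container 8 (remaining 14 m³)
8 containers × 40 m³ = 320 m³; used 283 m³; unused 37 m³.

37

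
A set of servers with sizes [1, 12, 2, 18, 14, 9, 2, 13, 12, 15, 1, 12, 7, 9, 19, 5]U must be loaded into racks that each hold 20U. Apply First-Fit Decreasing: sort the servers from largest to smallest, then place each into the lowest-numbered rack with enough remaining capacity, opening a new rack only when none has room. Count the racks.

Sorted descending: 19, 18, 15, 14, 13, 12, 12, 12, 9, 9, 7, 5, 2, 2, 1, 1.
rack 1: place 19U, 1U left
rack 2: place 18U, 2U left
rack 3: place 15U, 5U left
rack 4: place 14U, 6U left
rack 5: place 13U, 7U left
rack 6: place 12U, 8U left
rack 7: place 12U, 8U left
rack 8: place 12U, 8U left
rack 9: place 9U, 11U left
rack 9: place 9U, 2U left
rack 5: place 7U, 0U left
rack 3: place 5U, 0U left
rack 2: place 2U, 0U left
rack 4: place 2U, 4U left
rack 1: place 1U, 0U left
rack 4: place 1U, 3U left

9 racks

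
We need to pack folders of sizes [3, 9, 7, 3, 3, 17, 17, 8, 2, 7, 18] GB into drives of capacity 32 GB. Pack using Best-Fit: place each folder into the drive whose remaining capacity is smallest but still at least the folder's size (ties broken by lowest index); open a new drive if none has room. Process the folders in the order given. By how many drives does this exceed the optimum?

1

Best-Fit: [3,9,7,3,3,2] [17,8,7] [17] [18] → 4 drives.
Total size 94 GB; any packing needs at least ⌈94/32⌉ = 3 drives.
An optimal packing achieves that bound: [18,9,3,2] [17,8,7] [17,7,3,3] → 3 drives.
Excess: 4 − 3 = 1.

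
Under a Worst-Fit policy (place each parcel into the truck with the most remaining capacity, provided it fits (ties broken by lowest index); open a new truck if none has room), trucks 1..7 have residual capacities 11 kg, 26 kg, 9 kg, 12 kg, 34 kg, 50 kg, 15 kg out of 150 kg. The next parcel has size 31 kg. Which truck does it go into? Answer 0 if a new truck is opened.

Trucks with room: truck 5 (34 kg), truck 6 (50 kg).
Most room is truck 6 with 50 kg free.

6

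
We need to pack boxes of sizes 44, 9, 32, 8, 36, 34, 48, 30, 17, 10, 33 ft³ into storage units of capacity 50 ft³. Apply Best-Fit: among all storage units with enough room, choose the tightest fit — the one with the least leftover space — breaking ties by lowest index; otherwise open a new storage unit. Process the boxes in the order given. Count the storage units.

7 storage units

storage unit 1: place 44 ft³, 6 ft³ left
storage unit 2: place 9 ft³, 41 ft³ left
storage unit 2: place 32 ft³, 9 ft³ left
storage unit 2: place 8 ft³, 1 ft³ left
storage unit 3: place 36 ft³, 14 ft³ left
storage unit 4: place 34 ft³, 16 ft³ left
storage unit 5: place 48 ft³, 2 ft³ left
storage unit 6: place 30 ft³, 20 ft³ left
storage unit 6: place 17 ft³, 3 ft³ left
storage unit 3: place 10 ft³, 4 ft³ left
storage unit 7: place 33 ft³, 17 ft³ left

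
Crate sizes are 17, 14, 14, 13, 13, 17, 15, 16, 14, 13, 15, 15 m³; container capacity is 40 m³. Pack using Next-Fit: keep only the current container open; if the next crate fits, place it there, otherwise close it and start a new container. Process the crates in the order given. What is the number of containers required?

17 m³ → container 1 (remaining 23 m³)
14 m³ → container 1 (remaining 9 m³)
14 m³ → container 2 (remaining 26 m³)
13 m³ → container 2 (remaining 13 m³)
13 m³ → container 2 (remaining 0 m³)
17 m³ → container 3 (remaining 23 m³)
15 m³ → container 3 (remaining 8 m³)
16 m³ → container 4 (remaining 24 m³)
14 m³ → container 4 (remaining 10 m³)
13 m³ → container 5 (remaining 27 m³)
15 m³ → container 5 (remaining 12 m³)
15 m³ → container 6 (remaining 25 m³)
Final containers: [17,14] [14,13,13] [17,15] [16,14] [13,15] [15].

6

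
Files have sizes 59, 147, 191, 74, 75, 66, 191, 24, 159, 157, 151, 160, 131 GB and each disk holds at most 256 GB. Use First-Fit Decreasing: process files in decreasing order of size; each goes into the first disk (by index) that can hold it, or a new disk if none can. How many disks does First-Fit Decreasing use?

Sorted descending: 191, 191, 160, 159, 157, 151, 147, 131, 75, 74, 66, 59, 24.
191 GB → disk 1 (remaining 65 GB)
191 GB → disk 2 (remaining 65 GB)
160 GB → disk 3 (remaining 96 GB)
159 GB → disk 4 (remaining 97 GB)
157 GB → disk 5 (remaining 99 GB)
151 GB → disk 6 (remaining 105 GB)
147 GB → disk 7 (remaining 109 GB)
131 GB → disk 8 (remaining 125 GB)
75 GB → disk 3 (remaining 21 GB)
74 GB → disk 4 (remaining 23 GB)
66 GB → disk 5 (remaining 33 GB)
59 GB → disk 1 (remaining 6 GB)
24 GB → disk 2 (remaining 41 GB)
Final disks: [191,59] [191,24] [160,75] [159,74] [157,66] [151] [147] [131].

8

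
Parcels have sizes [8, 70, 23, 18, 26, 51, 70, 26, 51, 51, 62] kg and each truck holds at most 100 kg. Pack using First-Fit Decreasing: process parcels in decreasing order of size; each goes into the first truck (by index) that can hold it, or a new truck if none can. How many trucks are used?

Sorted descending: 70, 70, 62, 51, 51, 51, 26, 26, 23, 18, 8.
Put 70 kg in truck 1; 30 kg remain.
Put 70 kg in truck 2; 30 kg remain.
Put 62 kg in truck 3; 38 kg remain.
Put 51 kg in truck 4; 49 kg remain.
Put 51 kg in truck 5; 49 kg remain.
Put 51 kg in truck 6; 49 kg remain.
Put 26 kg in truck 1; 4 kg remain.
Put 26 kg in truck 2; 4 kg remain.
Put 23 kg in truck 3; 15 kg remain.
Put 18 kg in truck 4; 31 kg remain.
Put 8 kg in truck 3; 7 kg remain.
Final trucks: [70,26] [70,26] [62,23,8] [51,18] [51] [51].

6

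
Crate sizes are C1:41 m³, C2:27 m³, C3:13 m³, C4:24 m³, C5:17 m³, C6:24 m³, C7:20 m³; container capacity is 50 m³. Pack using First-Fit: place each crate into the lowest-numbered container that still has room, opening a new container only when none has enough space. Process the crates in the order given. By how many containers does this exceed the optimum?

First-Fit: [41] [27,13] [24,17] [24,20] → 4 containers.
Total size 166 m³; any packing needs at least ⌈166/50⌉ = 4 containers.
So 4 is already optimal.

0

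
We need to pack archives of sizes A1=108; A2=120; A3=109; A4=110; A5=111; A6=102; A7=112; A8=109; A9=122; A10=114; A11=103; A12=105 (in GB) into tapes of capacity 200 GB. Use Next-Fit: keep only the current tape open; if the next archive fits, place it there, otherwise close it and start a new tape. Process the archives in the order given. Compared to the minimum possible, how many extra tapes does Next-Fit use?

Next-Fit: [108] [120] [109] [110] [111] [102] [112] [109] [122] [114] [103] [105] → 12 tapes.
12 archives exceed 100 GB (half the capacity), and no two of those can share a tape, so at least 12 tapes are needed.
So 12 is already optimal.

0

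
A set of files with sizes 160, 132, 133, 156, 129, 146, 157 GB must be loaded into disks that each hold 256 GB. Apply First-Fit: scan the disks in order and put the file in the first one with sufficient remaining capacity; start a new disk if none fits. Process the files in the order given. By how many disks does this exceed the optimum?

First-Fit: [160] [132] [133] [156] [129] [146] [157] → 7 disks.
7 files exceed 128 GB (half the capacity), and no two of those can share a disk, so at least 7 disks are needed.
So 7 is already optimal.

0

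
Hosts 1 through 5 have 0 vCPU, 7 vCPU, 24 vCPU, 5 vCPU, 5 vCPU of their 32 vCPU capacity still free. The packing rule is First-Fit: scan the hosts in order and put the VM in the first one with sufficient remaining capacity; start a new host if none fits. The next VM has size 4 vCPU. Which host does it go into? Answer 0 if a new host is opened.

Hosts with room: host 2 (7 vCPU), host 3 (24 vCPU), host 4 (5 vCPU), host 5 (5 vCPU).
The first with room is host 2.

2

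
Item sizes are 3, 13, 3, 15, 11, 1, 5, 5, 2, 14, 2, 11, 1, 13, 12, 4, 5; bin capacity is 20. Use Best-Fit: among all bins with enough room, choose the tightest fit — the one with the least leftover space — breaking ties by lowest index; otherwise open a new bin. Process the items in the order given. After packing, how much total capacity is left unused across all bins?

20

3 → bin 1 (remaining 17)
13 → bin 1 (remaining 4)
3 → bin 1 (remaining 1)
15 → bin 2 (remaining 5)
11 → bin 3 (remaining 9)
1 → bin 1 (remaining 0)
5 → bin 2 (remaining 0)
5 → bin 3 (remaining 4)
2 → bin 3 (remaining 2)
14 → bin 4 (remaining 6)
2 → bin 3 (remaining 0)
11 → bin 5 (remaining 9)
1 → bin 4 (remaining 5)
13 → bin 6 (remaining 7)
12 → bin 7 (remaining 8)
4 → bin 4 (remaining 1)
5 → bin 6 (remaining 2)
7 bins × 20 = 140; used 120; unused 20.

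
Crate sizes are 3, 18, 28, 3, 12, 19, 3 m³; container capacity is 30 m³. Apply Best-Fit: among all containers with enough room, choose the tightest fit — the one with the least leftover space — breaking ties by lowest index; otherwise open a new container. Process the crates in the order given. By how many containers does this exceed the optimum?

Best-Fit: [3,18,3,3] [28] [12] [19] → 4 containers.
Total size 86 m³; any packing needs at least ⌈86/30⌉ = 3 containers.
An optimal packing achieves that bound: [28] [19,3,3,3] [18,12] → 3 containers.
Excess: 4 − 3 = 1.

1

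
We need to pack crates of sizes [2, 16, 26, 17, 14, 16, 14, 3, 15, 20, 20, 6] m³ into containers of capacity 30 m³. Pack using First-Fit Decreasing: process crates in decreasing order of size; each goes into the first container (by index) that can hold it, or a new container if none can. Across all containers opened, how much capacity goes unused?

Sorted descending: 26, 20, 20, 17, 16, 16, 15, 14, 14, 6, 3, 2.
Put 26 m³ in container 1; 4 m³ remain.
Put 20 m³ in container 2; 10 m³ remain.
Put 20 m³ in container 3; 10 m³ remain.
Put 17 m³ in container 4; 13 m³ remain.
Put 16 m³ in container 5; 14 m³ remain.
Put 16 m³ in container 6; 14 m³ remain.
Put 15 m³ in container 7; 15 m³ remain.
Put 14 m³ in container 5; 0 m³ remain.
Put 14 m³ in container 6; 0 m³ remain.
Put 6 m³ in container 2; 4 m³ remain.
Put 3 m³ in container 1; 1 m³ remain.
Put 2 m³ in container 2; 2 m³ remain.
7 containers × 30 m³ = 210 m³; used 169 m³; unused 41 m³.

41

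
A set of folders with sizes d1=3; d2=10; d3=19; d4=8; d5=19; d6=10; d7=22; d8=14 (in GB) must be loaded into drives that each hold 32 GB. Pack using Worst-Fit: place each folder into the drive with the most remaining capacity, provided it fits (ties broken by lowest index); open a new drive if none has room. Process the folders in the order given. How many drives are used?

4 drives

Put d1 (3 GB) in drive 1; 29 GB remain.
Put d2 (10 GB) in drive 1; 19 GB remain.
Put d3 (19 GB) in drive 1; 0 GB remain.
Put d4 (8 GB) in drive 2; 24 GB remain.
Put d5 (19 GB) in drive 2; 5 GB remain.
Put d6 (10 GB) in drive 3; 22 GB remain.
Put d7 (22 GB) in drive 3; 0 GB remain.
Put d8 (14 GB) in drive 4; 18 GB remain.
Final drives: [3,10,19] [8,19] [10,22] [14].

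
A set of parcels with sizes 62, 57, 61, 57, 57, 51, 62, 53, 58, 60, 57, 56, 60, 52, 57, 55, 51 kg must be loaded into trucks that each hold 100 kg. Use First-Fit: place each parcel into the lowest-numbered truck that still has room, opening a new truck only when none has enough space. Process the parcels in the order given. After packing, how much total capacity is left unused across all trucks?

734

62 kg → truck 1 (remaining 38 kg)
57 kg → truck 2 (remaining 43 kg)
61 kg → truck 3 (remaining 39 kg)
57 kg → truck 4 (remaining 43 kg)
57 kg → truck 5 (remaining 43 kg)
51 kg → truck 6 (remaining 49 kg)
62 kg → truck 7 (remaining 38 kg)
53 kg → truck 8 (remaining 47 kg)
58 kg → truck 9 (remaining 42 kg)
60 kg → truck 10 (remaining 40 kg)
57 kg → truck 11 (remaining 43 kg)
56 kg → truck 12 (remaining 44 kg)
60 kg → truck 13 (remaining 40 kg)
52 kg → truck 14 (remaining 48 kg)
57 kg → truck 15 (remaining 43 kg)
55 kg → truck 16 (remaining 45 kg)
51 kg → truck 17 (remaining 49 kg)
17 trucks × 100 kg = 1700 kg; used 966 kg; unused 734 kg.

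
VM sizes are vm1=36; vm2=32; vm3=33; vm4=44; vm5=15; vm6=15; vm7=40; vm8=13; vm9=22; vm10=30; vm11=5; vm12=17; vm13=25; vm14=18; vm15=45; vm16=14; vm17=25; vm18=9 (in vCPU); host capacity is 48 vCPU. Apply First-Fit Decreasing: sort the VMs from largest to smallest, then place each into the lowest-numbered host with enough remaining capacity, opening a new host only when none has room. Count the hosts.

Sorted descending: 45, 44, 40, 36, 33, 32, 30, 25, 25, 22, 18, 17, 15, 15, 14, 13, 9, 5.
host 1: place 45 vCPU, 3 vCPU left
host 2: place 44 vCPU, 4 vCPU left
host 3: place 40 vCPU, 8 vCPU left
host 4: place 36 vCPU, 12 vCPU left
host 5: place 33 vCPU, 15 vCPU left
host 6: place 32 vCPU, 16 vCPU left
host 7: place 30 vCPU, 18 vCPU left
host 8: place 25 vCPU, 23 vCPU left
host 9: place 25 vCPU, 23 vCPU left
host 8: place 22 vCPU, 1 vCPU left
host 7: place 18 vCPU, 0 vCPU left
host 9: place 17 vCPU, 6 vCPU left
host 5: place 15 vCPU, 0 vCPU left
host 6: place 15 vCPU, 1 vCPU left
host 10: place 14 vCPU, 34 vCPU left
host 10: place 13 vCPU, 21 vCPU left
host 4: place 9 vCPU, 3 vCPU left
host 3: place 5 vCPU, 3 vCPU left
Final hosts: [45] [44] [40,5] [36,9] [33,15] [32,15] [30,18] [25,22] [25,17] [14,13].

10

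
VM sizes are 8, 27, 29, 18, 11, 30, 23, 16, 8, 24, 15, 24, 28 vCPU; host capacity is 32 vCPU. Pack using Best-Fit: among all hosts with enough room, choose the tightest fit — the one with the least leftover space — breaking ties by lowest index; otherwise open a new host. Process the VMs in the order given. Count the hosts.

Put 8 vCPU in host 1; 24 vCPU remain.
Put 27 vCPU in host 2; 5 vCPU remain.
Put 29 vCPU in host 3; 3 vCPU remain.
Put 18 vCPU in host 1; 6 vCPU remain.
Put 11 vCPU in host 4; 21 vCPU remain.
Put 30 vCPU in host 5; 2 vCPU remain.
Put 23 vCPU in host 6; 9 vCPU remain.
Put 16 vCPU in host 4; 5 vCPU remain.
Put 8 vCPU in host 6; 1 vCPU remain.
Put 24 vCPU in host 7; 8 vCPU remain.
Put 15 vCPU in host 8; 17 vCPU remain.
Put 24 vCPU in host 9; 8 vCPU remain.
Put 28 vCPU in host 10; 4 vCPU remain.
Final hosts: [8,18] [27] [29] [11,16] [30] [23,8] [24] [15] [24] [28].

10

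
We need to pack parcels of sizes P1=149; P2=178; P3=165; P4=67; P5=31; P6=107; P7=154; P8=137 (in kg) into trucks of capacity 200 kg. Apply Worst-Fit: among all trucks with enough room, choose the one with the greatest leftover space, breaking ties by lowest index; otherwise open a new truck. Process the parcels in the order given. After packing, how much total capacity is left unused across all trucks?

P1 (149 kg) → truck 1 (remaining 51 kg)
P2 (178 kg) → truck 2 (remaining 22 kg)
P3 (165 kg) → truck 3 (remaining 35 kg)
P4 (67 kg) → truck 4 (remaining 133 kg)
P5 (31 kg) → truck 4 (remaining 102 kg)
P6 (107 kg) → truck 5 (remaining 93 kg)
P7 (154 kg) → truck 6 (remaining 46 kg)
P8 (137 kg) → truck 7 (remaining 63 kg)
7 trucks × 200 kg = 1400 kg; used 988 kg; unused 412 kg.

412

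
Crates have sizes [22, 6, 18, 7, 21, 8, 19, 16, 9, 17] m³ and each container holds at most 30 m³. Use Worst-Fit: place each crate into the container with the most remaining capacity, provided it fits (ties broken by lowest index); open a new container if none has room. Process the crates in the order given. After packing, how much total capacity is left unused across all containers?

container 1: place 22 m³, 8 m³ left
container 1: place 6 m³, 2 m³ left
container 2: place 18 m³, 12 m³ left
container 2: place 7 m³, 5 m³ left
container 3: place 21 m³, 9 m³ left
container 3: place 8 m³, 1 m³ left
container 4: place 19 m³, 11 m³ left
container 5: place 16 m³, 14 m³ left
container 5: place 9 m³, 5 m³ left
container 6: place 17 m³, 13 m³ left
6 containers × 30 m³ = 180 m³; used 143 m³; unused 37 m³.

37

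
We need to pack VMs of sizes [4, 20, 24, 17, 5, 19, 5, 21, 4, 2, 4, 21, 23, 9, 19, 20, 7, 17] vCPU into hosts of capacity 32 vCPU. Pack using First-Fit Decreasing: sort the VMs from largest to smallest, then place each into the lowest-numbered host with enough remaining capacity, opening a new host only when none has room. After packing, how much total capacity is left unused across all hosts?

Sorted descending: 24, 23, 21, 21, 20, 20, 19, 19, 17, 17, 9, 7, 5, 5, 4, 4, 4, 2.
Put 24 vCPU in host 1; 8 vCPU remain.
Put 23 vCPU in host 2; 9 vCPU remain.
Put 21 vCPU in host 3; 11 vCPU remain.
Put 21 vCPU in host 4; 11 vCPU remain.
Put 20 vCPU in host 5; 12 vCPU remain.
Put 20 vCPU in host 6; 12 vCPU remain.
Put 19 vCPU in host 7; 13 vCPU remain.
Put 19 vCPU in host 8; 13 vCPU remain.
Put 17 vCPU in host 9; 15 vCPU remain.
Put 17 vCPU in host 10; 15 vCPU remain.
Put 9 vCPU in host 2; 0 vCPU remain.
Put 7 vCPU in host 1; 1 vCPU remain.
Put 5 vCPU in host 3; 6 vCPU remain.
Put 5 vCPU in host 3; 1 vCPU remain.
Put 4 vCPU in host 4; 7 vCPU remain.
Put 4 vCPU in host 4; 3 vCPU remain.
Put 4 vCPU in host 5; 8 vCPU remain.
Put 2 vCPU in host 4; 1 vCPU remain.
10 hosts × 32 vCPU = 320 vCPU; used 241 vCPU; unused 79 vCPU.

79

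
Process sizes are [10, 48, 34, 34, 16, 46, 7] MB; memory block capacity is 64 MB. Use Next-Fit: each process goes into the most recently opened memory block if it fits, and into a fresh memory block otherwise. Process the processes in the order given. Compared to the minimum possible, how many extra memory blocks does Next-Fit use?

0

Next-Fit: [10,48] [34] [34,16] [46,7] → 4 memory blocks.
Total size 195 MB; any packing needs at least ⌈195/64⌉ = 4 memory blocks.
So 4 is already optimal.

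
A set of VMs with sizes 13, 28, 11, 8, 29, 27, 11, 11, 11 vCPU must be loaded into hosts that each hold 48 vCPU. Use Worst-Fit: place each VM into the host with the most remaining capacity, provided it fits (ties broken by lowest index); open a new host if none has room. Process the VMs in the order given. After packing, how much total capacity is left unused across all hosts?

host 1: place 13 vCPU, 35 vCPU left
host 1: place 28 vCPU, 7 vCPU left
host 2: place 11 vCPU, 37 vCPU left
host 2: place 8 vCPU, 29 vCPU left
host 2: place 29 vCPU, 0 vCPU left
host 3: place 27 vCPU, 21 vCPU left
host 3: place 11 vCPU, 10 vCPU left
host 4: place 11 vCPU, 37 vCPU left
host 4: place 11 vCPU, 26 vCPU left
4 hosts × 48 vCPU = 192 vCPU; used 149 vCPU; unused 43 vCPU.

43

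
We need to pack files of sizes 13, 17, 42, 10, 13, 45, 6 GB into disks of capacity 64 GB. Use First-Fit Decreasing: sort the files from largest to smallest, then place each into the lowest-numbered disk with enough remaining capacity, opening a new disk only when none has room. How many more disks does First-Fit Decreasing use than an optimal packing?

0

First-Fit Decreasing: [45,17] [42,13,6] [13,10] → 3 disks.
Total size 146 GB; any packing needs at least ⌈146/64⌉ = 3 disks.
So 3 is already optimal.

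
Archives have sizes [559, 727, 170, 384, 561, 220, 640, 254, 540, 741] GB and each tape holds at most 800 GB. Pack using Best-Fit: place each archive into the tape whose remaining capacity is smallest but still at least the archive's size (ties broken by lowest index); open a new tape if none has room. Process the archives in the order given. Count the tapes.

7 tapes

559 GB → tape 1 (remaining 241 GB)
727 GB → tape 2 (remaining 73 GB)
170 GB → tape 1 (remaining 71 GB)
384 GB → tape 3 (remaining 416 GB)
561 GB → tape 4 (remaining 239 GB)
220 GB → tape 4 (remaining 19 GB)
640 GB → tape 5 (remaining 160 GB)
254 GB → tape 3 (remaining 162 GB)
540 GB → tape 6 (remaining 260 GB)
741 GB → tape 7 (remaining 59 GB)
Final tapes: [559,170] [727] [384,254] [561,220] [640] [540] [741].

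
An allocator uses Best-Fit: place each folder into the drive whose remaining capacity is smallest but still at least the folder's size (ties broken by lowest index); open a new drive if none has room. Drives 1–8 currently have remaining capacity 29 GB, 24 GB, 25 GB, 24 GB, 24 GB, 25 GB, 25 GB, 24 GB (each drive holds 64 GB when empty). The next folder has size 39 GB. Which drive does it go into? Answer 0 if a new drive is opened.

No drive has ≥ 39 GB free, so a new drive is opened.

0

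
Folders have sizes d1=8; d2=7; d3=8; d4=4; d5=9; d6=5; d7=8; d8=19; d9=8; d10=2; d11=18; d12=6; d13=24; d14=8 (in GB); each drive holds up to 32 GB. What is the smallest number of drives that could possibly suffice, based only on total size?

5

Total size = 8 + 7 + 8 + 4 + 9 + 5 + 8 + 19 + 8 + 2 + 18 + 6 + 24 + 8 = 134 GB.
⌈134 / 32⌉ = 5.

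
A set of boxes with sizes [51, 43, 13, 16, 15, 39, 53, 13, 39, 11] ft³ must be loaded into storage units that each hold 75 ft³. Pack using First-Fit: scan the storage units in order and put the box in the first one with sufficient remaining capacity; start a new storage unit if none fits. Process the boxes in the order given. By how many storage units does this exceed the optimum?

0

First-Fit: [51,13,11] [43,16,15] [39,13] [53] [39] → 5 storage units.
5 boxes exceed 37.5 ft³ (half the capacity), and no two of those can share a storage unit, so at least 5 storage units are needed.
So 5 is already optimal.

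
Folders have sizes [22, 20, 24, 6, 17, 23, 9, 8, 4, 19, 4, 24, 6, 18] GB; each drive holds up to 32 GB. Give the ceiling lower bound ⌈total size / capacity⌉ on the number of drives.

Total size = 22 + 20 + 24 + 6 + 17 + 23 + 9 + 8 + 4 + 19 + 4 + 24 + 6 + 18 = 204 GB.
⌈204 / 32⌉ = 7.

7 drives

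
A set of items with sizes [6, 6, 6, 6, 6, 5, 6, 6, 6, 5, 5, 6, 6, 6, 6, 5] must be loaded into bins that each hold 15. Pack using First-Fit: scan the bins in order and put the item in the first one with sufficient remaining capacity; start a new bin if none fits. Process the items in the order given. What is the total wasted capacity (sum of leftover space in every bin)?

28

Put 6 in bin 1; 9 remain.
Put 6 in bin 1; 3 remain.
Put 6 in bin 2; 9 remain.
Put 6 in bin 2; 3 remain.
Put 6 in bin 3; 9 remain.
Put 5 in bin 3; 4 remain.
Put 6 in bin 4; 9 remain.
Put 6 in bin 4; 3 remain.
Put 6 in bin 5; 9 remain.
Put 5 in bin 5; 4 remain.
Put 5 in bin 6; 10 remain.
Put 6 in bin 6; 4 remain.
Put 6 in bin 7; 9 remain.
Put 6 in bin 7; 3 remain.
Put 6 in bin 8; 9 remain.
Put 5 in bin 8; 4 remain.
8 bins × 15 = 120; used 92; unused 28.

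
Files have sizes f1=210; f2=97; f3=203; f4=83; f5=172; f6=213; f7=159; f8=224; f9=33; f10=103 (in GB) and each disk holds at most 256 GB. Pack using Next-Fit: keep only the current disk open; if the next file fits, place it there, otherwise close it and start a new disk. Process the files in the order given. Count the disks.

f1 (210 GB) → disk 1 (remaining 46 GB)
f2 (97 GB) → disk 2 (remaining 159 GB)
f3 (203 GB) → disk 3 (remaining 53 GB)
f4 (83 GB) → disk 4 (remaining 173 GB)
f5 (172 GB) → disk 4 (remaining 1 GB)
f6 (213 GB) → disk 5 (remaining 43 GB)
f7 (159 GB) → disk 6 (remaining 97 GB)
f8 (224 GB) → disk 7 (remaining 32 GB)
f9 (33 GB) → disk 8 (remaining 223 GB)
f10 (103 GB) → disk 8 (remaining 120 GB)
Final disks: [210] [97] [203] [83,172] [213] [159] [224] [33,103].

8 disks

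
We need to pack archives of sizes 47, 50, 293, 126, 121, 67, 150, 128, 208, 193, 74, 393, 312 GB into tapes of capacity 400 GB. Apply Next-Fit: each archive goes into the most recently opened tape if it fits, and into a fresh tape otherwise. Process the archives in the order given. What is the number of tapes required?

Put 47 GB in tape 1; 353 GB remain.
Put 50 GB in tape 1; 303 GB remain.
Put 293 GB in tape 1; 10 GB remain.
Put 126 GB in tape 2; 274 GB remain.
Put 121 GB in tape 2; 153 GB remain.
Put 67 GB in tape 2; 86 GB remain.
Put 150 GB in tape 3; 250 GB remain.
Put 128 GB in tape 3; 122 GB remain.
Put 208 GB in tape 4; 192 GB remain.
Put 193 GB in tape 5; 207 GB remain.
Put 74 GB in tape 5; 133 GB remain.
Put 393 GB in tape 6; 7 GB remain.
Put 312 GB in tape 7; 88 GB remain.
Final tapes: [47,50,293] [126,121,67] [150,128] [208] [193,74] [393] [312].

7 tapes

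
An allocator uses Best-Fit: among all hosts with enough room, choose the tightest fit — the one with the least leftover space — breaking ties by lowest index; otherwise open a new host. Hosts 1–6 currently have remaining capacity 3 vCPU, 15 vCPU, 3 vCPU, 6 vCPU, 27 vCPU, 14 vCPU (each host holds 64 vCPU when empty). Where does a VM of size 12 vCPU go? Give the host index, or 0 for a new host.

6

Hosts with room: host 2 (15 vCPU), host 5 (27 vCPU), host 6 (14 vCPU).
Tightest fit is host 6 with 14 vCPU free.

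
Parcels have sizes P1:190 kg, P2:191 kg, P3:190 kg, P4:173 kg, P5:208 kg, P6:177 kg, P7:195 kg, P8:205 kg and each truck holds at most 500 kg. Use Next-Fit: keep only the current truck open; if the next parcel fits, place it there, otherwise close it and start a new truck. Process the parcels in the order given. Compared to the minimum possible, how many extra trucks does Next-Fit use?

Next-Fit: [190,191] [190,173] [208,177] [195,205] → 4 trucks.
Total size 1529 kg; any packing needs at least ⌈1529/500⌉ = 4 trucks.
So 4 is already optimal.

0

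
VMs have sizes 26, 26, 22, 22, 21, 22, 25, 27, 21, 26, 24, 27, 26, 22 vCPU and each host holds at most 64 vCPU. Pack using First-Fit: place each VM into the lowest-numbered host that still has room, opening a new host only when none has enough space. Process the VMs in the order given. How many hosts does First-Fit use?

7

Put 26 vCPU in host 1; 38 vCPU remain.
Put 26 vCPU in host 1; 12 vCPU remain.
Put 22 vCPU in host 2; 42 vCPU remain.
Put 22 vCPU in host 2; 20 vCPU remain.
Put 21 vCPU in host 3; 43 vCPU remain.
Put 22 vCPU in host 3; 21 vCPU remain.
Put 25 vCPU in host 4; 39 vCPU remain.
Put 27 vCPU in host 4; 12 vCPU remain.
Put 21 vCPU in host 3; 0 vCPU remain.
Put 26 vCPU in host 5; 38 vCPU remain.
Put 24 vCPU in host 5; 14 vCPU remain.
Put 27 vCPU in host 6; 37 vCPU remain.
Put 26 vCPU in host 6; 11 vCPU remain.
Put 22 vCPU in host 7; 42 vCPU remain.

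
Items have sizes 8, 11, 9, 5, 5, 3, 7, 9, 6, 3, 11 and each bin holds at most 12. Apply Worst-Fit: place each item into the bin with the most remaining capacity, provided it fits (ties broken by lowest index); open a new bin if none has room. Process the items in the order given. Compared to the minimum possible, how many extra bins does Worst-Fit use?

1

Worst-Fit: [8,3] [11] [9] [5,5] [7] [9] [6,3] [11] → 8 bins.
Total size 77; any packing needs at least ⌈77/12⌉ = 7 bins.
An optimal packing achieves that bound: [11] [11] [9,3] [9,3] [8] [7,5] [6,5] → 7 bins.
Excess: 8 − 7 = 1.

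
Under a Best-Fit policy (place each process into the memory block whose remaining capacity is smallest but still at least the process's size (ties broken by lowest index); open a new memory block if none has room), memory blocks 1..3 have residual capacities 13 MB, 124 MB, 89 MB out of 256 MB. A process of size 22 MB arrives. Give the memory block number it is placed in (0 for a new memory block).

Memory blocks with room: memory block 2 (124 MB), memory block 3 (89 MB).
Tightest fit is memory block 3 with 89 MB free.

3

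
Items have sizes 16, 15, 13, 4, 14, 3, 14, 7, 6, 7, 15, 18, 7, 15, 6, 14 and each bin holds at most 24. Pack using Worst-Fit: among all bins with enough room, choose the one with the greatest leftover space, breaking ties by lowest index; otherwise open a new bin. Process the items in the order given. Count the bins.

9

16 → bin 1 (remaining 8)
15 → bin 2 (remaining 9)
13 → bin 3 (remaining 11)
4 → bin 3 (remaining 7)
14 → bin 4 (remaining 10)
3 → bin 4 (remaining 7)
14 → bin 5 (remaining 10)
7 → bin 5 (remaining 3)
6 → bin 2 (remaining 3)
7 → bin 1 (remaining 1)
15 → bin 6 (remaining 9)
18 → bin 7 (remaining 6)
7 → bin 6 (remaining 2)
15 → bin 8 (remaining 9)
6 → bin 8 (remaining 3)
14 → bin 9 (remaining 10)
Final bins: [16,7] [15,6] [13,4] [14,3] [14,7] [15,7] [18] [15,6] [14].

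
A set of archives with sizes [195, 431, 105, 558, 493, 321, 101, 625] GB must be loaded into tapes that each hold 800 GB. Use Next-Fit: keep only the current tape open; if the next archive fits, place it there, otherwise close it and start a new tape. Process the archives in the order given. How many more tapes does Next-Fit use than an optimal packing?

Next-Fit: [195,431,105] [558] [493] [321,101] [625] → 5 tapes.
Total size 2829 GB; any packing needs at least ⌈2829/800⌉ = 4 tapes.
An optimal packing achieves that bound: [625,105] [558,195] [493,101] [431,321] → 4 tapes.
Excess: 5 − 4 = 1.

1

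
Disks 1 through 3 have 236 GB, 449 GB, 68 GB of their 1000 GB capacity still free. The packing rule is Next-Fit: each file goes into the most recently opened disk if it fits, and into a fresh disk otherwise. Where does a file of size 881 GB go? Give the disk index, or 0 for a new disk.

0

Next-Fit only looks at disk 3, which has 68 GB free.
881 GB does not fit, so a new disk is opened.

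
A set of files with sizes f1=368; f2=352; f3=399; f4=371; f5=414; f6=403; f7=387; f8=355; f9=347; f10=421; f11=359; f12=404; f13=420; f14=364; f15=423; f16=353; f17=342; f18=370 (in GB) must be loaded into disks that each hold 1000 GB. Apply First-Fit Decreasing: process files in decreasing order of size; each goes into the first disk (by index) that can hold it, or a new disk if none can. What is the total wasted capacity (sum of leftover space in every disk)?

Sorted descending: 423, 421, 420, 414, 404, 403, 399, 387, 371, 370, 368, 364, 359, 355, 353, 352, 347, 342.
423 GB → disk 1 (remaining 577 GB)
421 GB → disk 1 (remaining 156 GB)
420 GB → disk 2 (remaining 580 GB)
414 GB → disk 2 (remaining 166 GB)
404 GB → disk 3 (remaining 596 GB)
403 GB → disk 3 (remaining 193 GB)
399 GB → disk 4 (remaining 601 GB)
387 GB → disk 4 (remaining 214 GB)
371 GB → disk 5 (remaining 629 GB)
370 GB → disk 5 (remaining 259 GB)
368 GB → disk 6 (remaining 632 GB)
364 GB → disk 6 (remaining 268 GB)
359 GB → disk 7 (remaining 641 GB)
355 GB → disk 7 (remaining 286 GB)
353 GB → disk 8 (remaining 647 GB)
352 GB → disk 8 (remaining 295 GB)
347 GB → disk 9 (remaining 653 GB)
342 GB → disk 9 (remaining 311 GB)
9 disks × 1000 GB = 9000 GB; used 6852 GB; unused 2148 GB.

2148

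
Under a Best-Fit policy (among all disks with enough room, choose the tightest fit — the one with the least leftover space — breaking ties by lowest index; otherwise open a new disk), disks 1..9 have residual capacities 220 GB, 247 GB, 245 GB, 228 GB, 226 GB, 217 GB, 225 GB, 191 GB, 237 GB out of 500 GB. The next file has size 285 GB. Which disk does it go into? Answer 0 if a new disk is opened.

0

No disk has ≥ 285 GB free, so a new disk is opened.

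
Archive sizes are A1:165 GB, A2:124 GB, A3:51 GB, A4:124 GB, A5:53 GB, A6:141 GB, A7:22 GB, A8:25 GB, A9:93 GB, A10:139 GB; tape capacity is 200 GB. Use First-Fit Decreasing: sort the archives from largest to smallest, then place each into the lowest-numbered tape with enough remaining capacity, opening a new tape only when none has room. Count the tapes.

Sorted descending: 165, 141, 139, 124, 124, 93, 53, 51, 25, 22.
165 GB → tape 1 (remaining 35 GB)
141 GB → tape 2 (remaining 59 GB)
139 GB → tape 3 (remaining 61 GB)
124 GB → tape 4 (remaining 76 GB)
124 GB → tape 5 (remaining 76 GB)
93 GB → tape 6 (remaining 107 GB)
53 GB → tape 2 (remaining 6 GB)
51 GB → tape 3 (remaining 10 GB)
25 GB → tape 1 (remaining 10 GB)
22 GB → tape 4 (remaining 54 GB)
Final tapes: [165,25] [141,53] [139,51] [124,22] [124] [93].

6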